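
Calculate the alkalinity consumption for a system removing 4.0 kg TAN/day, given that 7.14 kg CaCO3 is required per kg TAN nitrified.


Alkalinity factor: 7.14 kg CaCO3 consumed per kg TAN nitrified
alk = 4.0 kg TAN * 7.14 = 28.56 kg CaCO3/day

28.56 kg CaCO3/day


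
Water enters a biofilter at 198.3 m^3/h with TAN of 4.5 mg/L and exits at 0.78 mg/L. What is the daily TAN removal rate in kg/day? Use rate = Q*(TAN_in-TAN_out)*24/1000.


Concentration drop: TAN_in - TAN_out = 4.5 - 0.78 = 3.72 mg/L
Hourly TAN removed = Q * dTAN = 198.3 m^3/h * 3.72 mg/L = 737.676 g/h  (m^3/h * mg/L = g/h)
Daily TAN removed = 737.676 * 24 = 17704.224 g/day
Convert to kg/day: 17704.224 / 1000 = 17.704224 kg/day

17.704224 kg/day


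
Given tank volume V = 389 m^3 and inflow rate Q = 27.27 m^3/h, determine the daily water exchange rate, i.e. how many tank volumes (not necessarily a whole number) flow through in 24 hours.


Daily flow volume = 27.27 m^3/h * 24 h = 654.48 m^3/day
Exchanges = daily flow / tank volume = 654.48 / 389 = 1.68247 exchanges/day

1.68247 exchanges/day


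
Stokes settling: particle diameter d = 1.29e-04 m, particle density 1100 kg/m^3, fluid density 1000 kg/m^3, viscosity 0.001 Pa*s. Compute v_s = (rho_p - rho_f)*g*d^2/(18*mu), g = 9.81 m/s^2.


Density difference: rho_p - rho_f = 1100 - 1000 = 100 kg/m^3
d^2 = (1.29e-04)^2 = 1.6641e-08 m^2
Numerator = (rho_p - rho_f) * g * d^2 = 100 * 9.81 * 1.6641e-08 = 1.6324821e-05
Denominator = 18 * mu = 18 * 0.001 = 0.018
v_s = 1.6324821e-05 / 0.018 = 9.06934e-04 m/s
Check: Re = rho_f * v_s * d / mu = 1000 * 9.06934e-04 * 1.29e-04 / 0.001 = 0.117 < 1, so Stokes' law applies.

9.06934e-04 m/s


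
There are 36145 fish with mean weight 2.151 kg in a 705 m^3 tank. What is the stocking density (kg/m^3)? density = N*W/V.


Total biomass = 36145 fish * 2.151 kg = 77747.895 kg
Density = total biomass / volume = 77747.895 / 705 = 110.281 kg/m^3

110.281 kg/m^3


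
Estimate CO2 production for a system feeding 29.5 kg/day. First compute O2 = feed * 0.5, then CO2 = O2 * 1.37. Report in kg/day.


O2 = 29.5 * 0.5 = 14.75
CO2 = 14.75 * 1.37 = 20.2075

20.2075 kg/day


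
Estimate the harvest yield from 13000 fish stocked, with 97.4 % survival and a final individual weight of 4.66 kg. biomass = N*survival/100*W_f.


Survivors = 13000 * 97.4/100 = 12662 fish
Harvest biomass = survivors * W_f = 12662 * 4.66 = 59004.92 kg

59004.92 kg


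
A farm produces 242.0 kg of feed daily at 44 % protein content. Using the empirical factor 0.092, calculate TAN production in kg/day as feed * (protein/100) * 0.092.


Protein in feed = 242.0 * 44/100 = 106.48 kg/day
TAN = protein * 0.092 = 106.48 * 0.092 = 9.79616 kg/day

9.79616 kg/day


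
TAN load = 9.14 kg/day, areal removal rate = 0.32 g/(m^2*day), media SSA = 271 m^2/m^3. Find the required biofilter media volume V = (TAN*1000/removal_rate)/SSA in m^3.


A = 9.14*1000 / 0.32 = 28562.5 m^2
V = 28562.5 / 271 = 105.397

105.397 m^3


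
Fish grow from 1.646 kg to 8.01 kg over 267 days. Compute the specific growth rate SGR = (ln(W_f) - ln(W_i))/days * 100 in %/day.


ln(W_f) = ln(8.01) = 2.0806908
ln(W_i) = ln(1.646) = 0.4983481
ln(W_f) - ln(W_i) = 2.0806908 - 0.4983481 = 1.5823427
SGR = 1.5823427 / 267 * 100 = 0.592638 %/day

0.592638 %/day


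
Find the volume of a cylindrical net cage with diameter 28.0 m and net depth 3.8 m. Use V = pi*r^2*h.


r = d/2 = 28.0/2 = 14 m
Base area = pi*r^2 = pi*14^2 = 615.75216 m^2
Volume = 615.75216 * 3.8 = 2339.86 m^3

2339.86 m^3


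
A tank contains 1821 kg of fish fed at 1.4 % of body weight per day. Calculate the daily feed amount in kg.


Feeding rate fraction = 1.4% / 100 = 0.014
Daily feed = 1821 kg * 0.014 = 25.494 kg/day

25.494 kg/day


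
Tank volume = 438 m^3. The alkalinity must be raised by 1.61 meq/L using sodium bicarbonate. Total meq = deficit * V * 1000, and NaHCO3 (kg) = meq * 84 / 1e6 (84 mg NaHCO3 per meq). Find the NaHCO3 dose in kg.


Tank volume in L = 438 m^3 * 1000 = 438000 L
Total meq required = 1.61 meq/L * 438000 L = 705180 meq
NaHCO3 mass = 705180 meq * 84 mg/meq / 1e6 = 59.2351 kg

59.2351 kg


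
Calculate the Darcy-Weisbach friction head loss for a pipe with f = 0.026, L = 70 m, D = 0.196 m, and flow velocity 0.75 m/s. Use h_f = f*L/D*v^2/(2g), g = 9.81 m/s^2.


v^2 = 0.75^2 = 0.5625 m^2/s^2
L/D = 70/0.196 = 357.14286
h_f = f*(L/D)*v^2/(2g) = 0.026 * 357.14286 * 0.5625 / 19.62 = 0.266219 m

0.266219 m


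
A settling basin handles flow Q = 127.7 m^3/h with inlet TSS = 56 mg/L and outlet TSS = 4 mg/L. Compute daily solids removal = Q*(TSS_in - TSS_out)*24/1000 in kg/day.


Concentration drop: TSS_in - TSS_out = 56 - 4 = 52 mg/L
Hourly solids removed = Q * dTSS = 127.7 m^3/h * 52 mg/L = 6640.4 g/h  (m^3/h * mg/L = g/h)
Daily solids removed = 6640.4 * 24 = 159369.6 g/day
Convert g to kg: 159369.6 / 1000 = 159.3696 kg/day

159.3696 kg/day


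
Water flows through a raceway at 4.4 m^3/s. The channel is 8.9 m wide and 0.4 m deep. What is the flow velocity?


Cross-sectional area = W * d = 8.9 * 0.4 = 3.56 m^2
Velocity = Q / A = 4.4 / 3.56 = 1.23596 m/s

1.23596 m/s


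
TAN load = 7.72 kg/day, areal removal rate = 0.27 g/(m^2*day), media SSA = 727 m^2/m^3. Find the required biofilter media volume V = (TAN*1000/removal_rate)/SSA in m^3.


A = 7.72*1000 / 0.27 = 28592.593 m^2
V = 28592.593 / 727 = 39.3296

39.3296 m^3


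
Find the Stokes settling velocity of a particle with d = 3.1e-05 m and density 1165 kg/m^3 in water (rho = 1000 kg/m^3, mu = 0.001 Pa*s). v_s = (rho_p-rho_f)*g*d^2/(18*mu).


Density difference: rho_p - rho_f = 1165 - 1000 = 165 kg/m^3
d^2 = (3.1e-05)^2 = 9.61e-10 m^2
Numerator = (rho_p - rho_f) * g * d^2 = 165 * 9.81 * 9.61e-10 = 1.5555227e-06
Denominator = 18 * mu = 18 * 0.001 = 0.018
v_s = 1.5555227e-06 / 0.018 = 8.64179e-05 m/s
Check: Re = rho_f * v_s * d / mu = 1000 * 8.64179e-05 * 3.1e-05 / 0.001 = 0.00268 < 1, so Stokes' law applies.

8.64179e-05 m/s


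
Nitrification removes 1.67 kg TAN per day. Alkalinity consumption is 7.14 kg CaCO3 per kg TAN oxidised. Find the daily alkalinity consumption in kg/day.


Alkalinity factor: 7.14 kg CaCO3 consumed per kg TAN nitrified
alk = 1.67 kg TAN * 7.14 = 11.9238 kg CaCO3/day

11.9238 kg CaCO3/day


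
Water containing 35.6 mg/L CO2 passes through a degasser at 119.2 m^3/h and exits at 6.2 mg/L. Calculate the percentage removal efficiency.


CO2_out / CO2_in = 6.2 / 35.6 = 0.1741573
Fraction remaining = 0.1741573
efficiency = (1 - 0.1741573) * 100 = 82.5843 %

82.5843 %


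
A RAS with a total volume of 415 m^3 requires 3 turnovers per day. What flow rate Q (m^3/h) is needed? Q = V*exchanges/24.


Daily recirculation volume = 415 m^3 * 3 = 1245 m^3/day
Flow rate Q = daily volume / 24 h = 1245 / 24 = 51.875 m^3/h

51.875 m^3/h


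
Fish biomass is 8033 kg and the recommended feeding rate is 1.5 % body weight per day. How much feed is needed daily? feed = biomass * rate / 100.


Feeding rate fraction = 1.5% / 100 = 0.015
Daily feed = 8033 kg * 0.015 = 120.495 kg/day

120.495 kg/day


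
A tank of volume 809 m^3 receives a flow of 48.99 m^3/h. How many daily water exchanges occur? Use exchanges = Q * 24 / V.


Daily flow volume = 48.99 m^3/h * 24 h = 1175.76 m^3/day
Exchanges = daily flow / tank volume = 1175.76 / 809 = 1.45335 exchanges/day

1.45335 exchanges/day


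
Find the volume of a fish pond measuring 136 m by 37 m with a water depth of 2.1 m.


Base area = L * W = 136 * 37 = 5032 m^2
Volume = area * depth = 5032 * 2.1 = 10567.2 m^3

10567.2 m^3


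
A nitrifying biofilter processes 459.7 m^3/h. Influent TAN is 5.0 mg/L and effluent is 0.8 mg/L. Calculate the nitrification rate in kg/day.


Concentration drop: TAN_in - TAN_out = 5.0 - 0.8 = 4.2 mg/L
Hourly TAN removed = Q * dTAN = 459.7 m^3/h * 4.2 mg/L = 1930.74 g/h  (m^3/h * mg/L = g/h)
Daily TAN removed = 1930.74 * 24 = 46337.76 g/day
Convert to kg/day: 46337.76 / 1000 = 46.33776 kg/day

46.33776 kg/day


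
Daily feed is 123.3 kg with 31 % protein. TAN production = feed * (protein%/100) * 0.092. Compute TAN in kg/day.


Protein in feed = 123.3 * 31/100 = 38.223 kg/day
TAN = protein * 0.092 = 38.223 * 0.092 = 3.516516 kg/day

3.516516 kg/day


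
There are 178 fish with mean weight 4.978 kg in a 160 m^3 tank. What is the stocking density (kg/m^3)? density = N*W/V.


Total biomass = 178 fish * 4.978 kg = 886.084 kg
Density = total biomass / volume = 886.084 / 160 = 5.53802 kg/m^3

5.53802 kg/m^3


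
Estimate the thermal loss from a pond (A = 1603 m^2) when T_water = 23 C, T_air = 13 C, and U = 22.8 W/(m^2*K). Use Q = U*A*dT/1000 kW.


Temperature difference dT = 23 - 13 = 10 K
Heat loss (W) = U * A * dT = 22.8 * 1603 * 10 = 365484 W
Convert to kW: 365484 / 1000 = 365.484 kW

365.484 kW


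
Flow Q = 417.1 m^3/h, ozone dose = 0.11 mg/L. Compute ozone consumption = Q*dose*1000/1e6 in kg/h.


O3 demand (mg/h) = Q * dose * 1000 = 417.1 * 0.11 * 1000 = 45881 mg/h
Convert mg to kg: 45881 / 1e6 = 0.045881 kg/h

0.045881 kg/h


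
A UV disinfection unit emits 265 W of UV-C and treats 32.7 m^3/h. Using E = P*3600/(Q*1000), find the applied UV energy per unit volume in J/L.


Energy delivered per hour = 265 W * 3600 s = 954000 J/h
Volume treated per hour = 32.7 m^3/h * 1000 = 32700 L/h
dose = 954000 / 32700 = 29.1743 J/L

29.1743 J/L


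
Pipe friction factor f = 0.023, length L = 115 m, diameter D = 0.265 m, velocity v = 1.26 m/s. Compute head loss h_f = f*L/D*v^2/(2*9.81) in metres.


v^2 = 1.26^2 = 1.5876 m^2/s^2
L/D = 115/0.265 = 433.96226
h_f = f*(L/D)*v^2/(2g) = 0.023 * 433.96226 * 1.5876 / 19.62 = 0.807648 m

0.807648 m


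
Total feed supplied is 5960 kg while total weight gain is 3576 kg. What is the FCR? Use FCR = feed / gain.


FCR = feed consumed / weight gained
FCR = 5960 kg / 3576 kg = 1.66667

1.66667


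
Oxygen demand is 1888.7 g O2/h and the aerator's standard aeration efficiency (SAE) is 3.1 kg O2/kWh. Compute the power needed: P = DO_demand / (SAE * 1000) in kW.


SAE in g O2/kWh = 3.1 * 1000 = 3100 g/kWh
P = DO_demand / SAE_g = 1888.7 / 3100 = 0.609258 kW

0.609258 kW


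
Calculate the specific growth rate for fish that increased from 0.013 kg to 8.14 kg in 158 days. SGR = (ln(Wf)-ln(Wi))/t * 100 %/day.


ln(W_f) = ln(8.14) = 2.0967902
ln(W_i) = ln(0.013) = -4.3428059
ln(W_f) - ln(W_i) = 2.0967902 - -4.3428059 = 6.4395961
SGR = 6.4395961 / 158 * 100 = 4.07569 %/day

4.07569 %/day


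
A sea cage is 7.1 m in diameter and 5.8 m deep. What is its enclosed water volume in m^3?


r = d/2 = 7.1/2 = 3.55 m
Base area = pi*r^2 = pi*3.55^2 = 39.591921 m^2
Volume = 39.591921 * 5.8 = 229.633 m^3

229.633 m^3


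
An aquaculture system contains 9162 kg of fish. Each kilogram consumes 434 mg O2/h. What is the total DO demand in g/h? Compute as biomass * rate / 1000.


Total O2 consumption (mg/h) = 9162 kg * 434 mg/(kg*h) = 3976308 mg/h
Convert to g/h: 3976308 / 1000 = 3976.308 g/h

3976.308 g/h


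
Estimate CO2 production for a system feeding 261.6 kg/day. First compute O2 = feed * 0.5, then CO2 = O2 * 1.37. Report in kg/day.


O2 = 261.6 * 0.5 = 130.8
CO2 = 130.8 * 1.37 = 179.196

179.196 kg/day


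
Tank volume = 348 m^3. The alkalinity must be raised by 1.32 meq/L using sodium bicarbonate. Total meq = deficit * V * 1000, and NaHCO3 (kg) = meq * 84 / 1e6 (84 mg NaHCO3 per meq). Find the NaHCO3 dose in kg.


Tank volume in L = 348 m^3 * 1000 = 348000 L
Total meq required = 1.32 meq/L * 348000 L = 459360 meq
NaHCO3 mass = 459360 meq * 84 mg/meq / 1e6 = 38.5862 kg

38.5862 kg


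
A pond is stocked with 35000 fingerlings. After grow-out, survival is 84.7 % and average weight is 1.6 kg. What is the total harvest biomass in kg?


Survivors = 35000 * 84.7/100 = 29645 fish
Harvest biomass = survivors * W_f = 29645 * 1.6 = 47432 kg

47432 kg


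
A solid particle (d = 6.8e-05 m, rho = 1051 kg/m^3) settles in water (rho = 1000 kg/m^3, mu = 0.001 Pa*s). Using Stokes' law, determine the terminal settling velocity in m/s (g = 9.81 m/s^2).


Density difference: rho_p - rho_f = 1051 - 1000 = 51 kg/m^3
d^2 = (6.8e-05)^2 = 4.624e-09 m^2
Numerator = (rho_p - rho_f) * g * d^2 = 51 * 9.81 * 4.624e-09 = 2.3134334e-06
Denominator = 18 * mu = 18 * 0.001 = 0.018
v_s = 2.3134334e-06 / 0.018 = 1.28524e-04 m/s
Check: Re = rho_f * v_s * d / mu = 1000 * 1.28524e-04 * 6.8e-05 / 0.001 = 0.00874 < 1, so Stokes' law applies.

1.28524e-04 m/s


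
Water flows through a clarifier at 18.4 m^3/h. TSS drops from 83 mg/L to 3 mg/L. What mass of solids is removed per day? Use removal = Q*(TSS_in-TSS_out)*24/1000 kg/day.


Concentration drop: TSS_in - TSS_out = 83 - 3 = 80 mg/L
Hourly solids removed = Q * dTSS = 18.4 m^3/h * 80 mg/L = 1472 g/h  (m^3/h * mg/L = g/h)
Daily solids removed = 1472 * 24 = 35328 g/day
Convert g to kg: 35328 / 1000 = 35.328 kg/day

35.328 kg/day


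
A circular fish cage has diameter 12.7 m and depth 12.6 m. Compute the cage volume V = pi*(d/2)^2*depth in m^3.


r = d/2 = 12.7/2 = 6.35 m
Base area = pi*r^2 = pi*6.35^2 = 126.67687 m^2
Volume = 126.67687 * 12.6 = 1596.13 m^3

1596.13 m^3


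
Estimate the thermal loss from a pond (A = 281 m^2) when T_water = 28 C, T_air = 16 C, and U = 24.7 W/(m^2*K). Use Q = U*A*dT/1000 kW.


Temperature difference dT = 28 - 16 = 12 K
Heat loss (W) = U * A * dT = 24.7 * 281 * 12 = 83288.4 W
Convert to kW: 83288.4 / 1000 = 83.2884 kW

83.2884 kW


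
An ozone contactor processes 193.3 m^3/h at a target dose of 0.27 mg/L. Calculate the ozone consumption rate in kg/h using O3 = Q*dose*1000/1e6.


O3 demand (mg/h) = Q * dose * 1000 = 193.3 * 0.27 * 1000 = 52191 mg/h
Convert mg to kg: 52191 / 1e6 = 0.052191 kg/h

0.052191 kg/h


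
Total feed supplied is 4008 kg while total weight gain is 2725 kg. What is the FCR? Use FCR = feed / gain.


FCR = feed consumed / weight gained
FCR = 4008 kg / 2725 kg = 1.47083

1.47083


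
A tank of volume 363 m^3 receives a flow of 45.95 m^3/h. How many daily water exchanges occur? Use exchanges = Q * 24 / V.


Daily flow volume = 45.95 m^3/h * 24 h = 1102.8 m^3/day
Exchanges = daily flow / tank volume = 1102.8 / 363 = 3.03802 exchanges/day

3.03802 exchanges/day


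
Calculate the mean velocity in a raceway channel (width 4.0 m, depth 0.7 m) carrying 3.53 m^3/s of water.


Cross-sectional area = W * d = 4.0 * 0.7 = 2.8 m^2
Velocity = Q / A = 3.53 / 2.8 = 1.26071 m/s

1.26071 m/s


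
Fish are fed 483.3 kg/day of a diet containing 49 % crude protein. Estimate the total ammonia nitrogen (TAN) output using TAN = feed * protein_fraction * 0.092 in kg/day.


Protein in feed = 483.3 * 49/100 = 236.817 kg/day
TAN = protein * 0.092 = 236.817 * 0.092 = 21.787164 kg/day

21.787164 kg/day


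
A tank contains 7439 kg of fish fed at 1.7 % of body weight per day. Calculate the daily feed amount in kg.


Feeding rate fraction = 1.7% / 100 = 0.017
Daily feed = 7439 kg * 0.017 = 126.463 kg/day

126.463 kg/day


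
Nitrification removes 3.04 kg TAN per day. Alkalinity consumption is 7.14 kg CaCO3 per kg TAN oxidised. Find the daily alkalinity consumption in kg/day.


Alkalinity factor: 7.14 kg CaCO3 consumed per kg TAN nitrified
alk = 3.04 kg TAN * 7.14 = 21.7056 kg CaCO3/day

21.7056 kg CaCO3/day


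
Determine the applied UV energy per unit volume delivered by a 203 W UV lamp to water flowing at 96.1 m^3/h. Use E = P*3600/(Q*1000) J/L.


Energy delivered per hour = 203 W * 3600 s = 730800 J/h
Volume treated per hour = 96.1 m^3/h * 1000 = 96100 L/h
dose = 730800 / 96100 = 7.60458 J/L

7.60458 J/L


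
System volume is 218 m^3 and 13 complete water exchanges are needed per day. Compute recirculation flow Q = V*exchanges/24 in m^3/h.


Daily recirculation volume = 218 m^3 * 13 = 2834 m^3/day
Flow rate Q = daily volume / 24 h = 2834 / 24 = 118.083 m^3/h

118.083 m^3/h


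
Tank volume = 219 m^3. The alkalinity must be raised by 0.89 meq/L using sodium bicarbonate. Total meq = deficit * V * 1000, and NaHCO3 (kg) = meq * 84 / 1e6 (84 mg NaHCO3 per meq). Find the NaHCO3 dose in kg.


Tank volume in L = 219 m^3 * 1000 = 219000 L
Total meq required = 0.89 meq/L * 219000 L = 194910 meq
NaHCO3 mass = 194910 meq * 84 mg/meq / 1e6 = 16.3724 kg

16.3724 kg


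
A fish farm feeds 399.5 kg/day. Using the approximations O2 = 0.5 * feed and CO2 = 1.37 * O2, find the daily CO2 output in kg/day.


O2 = 399.5 * 0.5 = 199.75
CO2 = 199.75 * 1.37 = 273.6575

273.6575 kg/day


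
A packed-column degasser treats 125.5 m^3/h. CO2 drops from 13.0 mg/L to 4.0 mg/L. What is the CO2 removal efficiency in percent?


CO2_out / CO2_in = 4.0 / 13.0 = 0.30769231
Fraction remaining = 0.30769231
efficiency = (1 - 0.30769231) * 100 = 69.2308 %

69.2308 %


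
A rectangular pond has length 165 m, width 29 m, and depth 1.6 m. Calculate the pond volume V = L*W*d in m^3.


Base area = L * W = 165 * 29 = 4785 m^2
Volume = area * depth = 4785 * 1.6 = 7656 m^3

7656 m^3


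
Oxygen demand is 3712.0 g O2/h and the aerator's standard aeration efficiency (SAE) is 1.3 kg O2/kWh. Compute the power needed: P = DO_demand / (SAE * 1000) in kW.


SAE in g O2/kWh = 1.3 * 1000 = 1300 g/kWh
P = DO_demand / SAE_g = 3712.0 / 1300 = 2.85538 kW

2.85538 kW


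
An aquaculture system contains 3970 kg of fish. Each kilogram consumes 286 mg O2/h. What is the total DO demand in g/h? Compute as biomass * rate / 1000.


Total O2 consumption (mg/h) = 3970 kg * 286 mg/(kg*h) = 1135420 mg/h
Convert to g/h: 1135420 / 1000 = 1135.42 g/h

1135.42 g/h


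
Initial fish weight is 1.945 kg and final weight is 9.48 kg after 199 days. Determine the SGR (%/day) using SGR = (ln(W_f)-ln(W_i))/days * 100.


ln(W_f) = ln(9.48) = 2.2491843
ln(W_i) = ln(1.945) = 0.66526198
ln(W_f) - ln(W_i) = 2.2491843 - 0.66526198 = 1.5839223
SGR = 1.5839223 / 199 * 100 = 0.795941 %/day

0.795941 %/day


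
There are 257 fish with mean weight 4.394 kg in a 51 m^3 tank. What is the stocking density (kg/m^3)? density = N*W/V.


Total biomass = 257 fish * 4.394 kg = 1129.258 kg
Density = total biomass / volume = 1129.258 / 51 = 22.1423 kg/m^3

22.1423 kg/m^3


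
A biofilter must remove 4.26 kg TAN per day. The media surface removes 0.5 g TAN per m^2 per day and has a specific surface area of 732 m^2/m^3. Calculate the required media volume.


A = 4.26*1000 / 0.5 = 8520 m^2
V = 8520 / 732 = 11.6393

11.6393 m^3


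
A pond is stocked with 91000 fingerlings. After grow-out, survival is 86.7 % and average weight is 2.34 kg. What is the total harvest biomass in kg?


Survivors = 91000 * 86.7/100 = 78897 fish
Harvest biomass = survivors * W_f = 78897 * 2.34 = 184618.98 kg

184618.98 kg


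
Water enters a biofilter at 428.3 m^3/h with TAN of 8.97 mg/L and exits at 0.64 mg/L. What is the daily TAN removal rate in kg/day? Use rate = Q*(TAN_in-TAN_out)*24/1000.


Concentration drop: TAN_in - TAN_out = 8.97 - 0.64 = 8.33 mg/L
Hourly TAN removed = Q * dTAN = 428.3 m^3/h * 8.33 mg/L = 3567.739 g/h  (m^3/h * mg/L = g/h)
Daily TAN removed = 3567.739 * 24 = 85625.736 g/day
Convert to kg/day: 85625.736 / 1000 = 85.625736 kg/day

85.625736 kg/day


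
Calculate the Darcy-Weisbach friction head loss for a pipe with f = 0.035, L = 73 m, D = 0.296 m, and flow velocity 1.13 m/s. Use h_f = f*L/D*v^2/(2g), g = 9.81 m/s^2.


v^2 = 1.13^2 = 1.2769 m^2/s^2
L/D = 73/0.296 = 246.62162
h_f = f*(L/D)*v^2/(2g) = 0.035 * 246.62162 * 1.2769 / 19.62 = 0.561768 m

0.561768 m


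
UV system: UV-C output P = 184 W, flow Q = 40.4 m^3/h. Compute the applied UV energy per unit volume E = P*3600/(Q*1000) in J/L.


Energy delivered per hour = 184 W * 3600 s = 662400 J/h
Volume treated per hour = 40.4 m^3/h * 1000 = 40400 L/h
dose = 662400 / 40400 = 16.396 J/L

16.396 J/L


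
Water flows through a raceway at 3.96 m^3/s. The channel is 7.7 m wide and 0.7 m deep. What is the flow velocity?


Cross-sectional area = W * d = 7.7 * 0.7 = 5.39 m^2
Velocity = Q / A = 3.96 / 5.39 = 0.734694 m/s

0.734694 m/s


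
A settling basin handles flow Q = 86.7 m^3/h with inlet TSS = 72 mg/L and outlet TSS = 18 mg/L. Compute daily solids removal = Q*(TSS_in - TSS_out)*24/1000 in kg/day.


Concentration drop: TSS_in - TSS_out = 72 - 18 = 54 mg/L
Hourly solids removed = Q * dTSS = 86.7 m^3/h * 54 mg/L = 4681.8 g/h  (m^3/h * mg/L = g/h)
Daily solids removed = 4681.8 * 24 = 112363.2 g/day
Convert g to kg: 112363.2 / 1000 = 112.3632 kg/day

112.3632 kg/day


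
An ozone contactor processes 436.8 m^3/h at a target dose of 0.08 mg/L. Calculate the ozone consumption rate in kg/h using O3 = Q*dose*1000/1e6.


O3 demand (mg/h) = Q * dose * 1000 = 436.8 * 0.08 * 1000 = 34944 mg/h
Convert mg to kg: 34944 / 1e6 = 0.034944 kg/h

0.034944 kg/h


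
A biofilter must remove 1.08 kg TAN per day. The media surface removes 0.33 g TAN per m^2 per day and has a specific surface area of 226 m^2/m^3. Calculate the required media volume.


A = 1.08*1000 / 0.33 = 3272.7273 m^2
V = 3272.7273 / 226 = 14.4811

14.4811 m^3


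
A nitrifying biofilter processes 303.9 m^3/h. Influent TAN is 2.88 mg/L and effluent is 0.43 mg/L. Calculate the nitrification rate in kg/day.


Concentration drop: TAN_in - TAN_out = 2.88 - 0.43 = 2.45 mg/L
Hourly TAN removed = Q * dTAN = 303.9 m^3/h * 2.45 mg/L = 744.555 g/h  (m^3/h * mg/L = g/h)
Daily TAN removed = 744.555 * 24 = 17869.32 g/day
Convert to kg/day: 17869.32 / 1000 = 17.86932 kg/day

17.86932 kg/day


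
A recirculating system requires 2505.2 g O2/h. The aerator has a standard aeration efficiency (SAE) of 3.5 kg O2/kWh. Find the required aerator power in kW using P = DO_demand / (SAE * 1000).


SAE in g O2/kWh = 3.5 * 1000 = 3500 g/kWh
P = DO_demand / SAE_g = 2505.2 / 3500 = 0.715771 kW

0.715771 kW


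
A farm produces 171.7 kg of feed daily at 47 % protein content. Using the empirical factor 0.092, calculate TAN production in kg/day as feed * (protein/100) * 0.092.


Protein in feed = 171.7 * 47/100 = 80.699 kg/day
TAN = protein * 0.092 = 80.699 * 0.092 = 7.424308 kg/day

7.424308 kg/day


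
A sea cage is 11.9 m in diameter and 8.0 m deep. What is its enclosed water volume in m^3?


r = d/2 = 11.9/2 = 5.95 m
Base area = pi*r^2 = pi*5.95^2 = 111.22023 m^2
Volume = 111.22023 * 8.0 = 889.762 m^3

889.762 m^3


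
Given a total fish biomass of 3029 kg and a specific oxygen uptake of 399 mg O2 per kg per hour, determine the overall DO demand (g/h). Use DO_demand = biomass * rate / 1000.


Total O2 consumption (mg/h) = 3029 kg * 399 mg/(kg*h) = 1208571 mg/h
Convert to g/h: 1208571 / 1000 = 1208.571 g/h

1208.571 g/h


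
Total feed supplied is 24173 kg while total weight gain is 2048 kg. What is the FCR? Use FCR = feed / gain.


FCR = feed consumed / weight gained
FCR = 24173 kg / 2048 kg = 11.8032

11.8032


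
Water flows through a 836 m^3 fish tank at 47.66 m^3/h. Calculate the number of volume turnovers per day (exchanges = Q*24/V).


Daily flow volume = 47.66 m^3/h * 24 h = 1143.84 m^3/day
Exchanges = daily flow / tank volume = 1143.84 / 836 = 1.36823 exchanges/day

1.36823 exchanges/day


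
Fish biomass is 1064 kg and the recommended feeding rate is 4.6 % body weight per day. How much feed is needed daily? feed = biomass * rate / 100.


Feeding rate fraction = 4.6% / 100 = 0.046
Daily feed = 1064 kg * 0.046 = 48.944 kg/day

48.944 kg/day


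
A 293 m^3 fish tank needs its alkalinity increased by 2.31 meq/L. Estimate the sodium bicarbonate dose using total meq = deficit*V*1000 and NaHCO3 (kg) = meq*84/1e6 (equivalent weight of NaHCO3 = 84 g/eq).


Tank volume in L = 293 m^3 * 1000 = 293000 L
Total meq required = 2.31 meq/L * 293000 L = 676830 meq
NaHCO3 mass = 676830 meq * 84 mg/meq / 1e6 = 56.8537 kg

56.8537 kg


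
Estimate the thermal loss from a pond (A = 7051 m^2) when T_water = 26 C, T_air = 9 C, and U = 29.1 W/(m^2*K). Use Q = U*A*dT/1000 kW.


Temperature difference dT = 26 - 9 = 17 K
Heat loss (W) = U * A * dT = 29.1 * 7051 * 17 = 3488129.7 W
Convert to kW: 3488129.7 / 1000 = 3488.1297 kW

3488.1297 kW


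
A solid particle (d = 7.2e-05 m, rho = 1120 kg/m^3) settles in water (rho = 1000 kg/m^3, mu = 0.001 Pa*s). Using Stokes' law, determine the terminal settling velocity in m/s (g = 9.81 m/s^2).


Density difference: rho_p - rho_f = 1120 - 1000 = 120 kg/m^3
d^2 = (7.2e-05)^2 = 5.184e-09 m^2
Numerator = (rho_p - rho_f) * g * d^2 = 120 * 9.81 * 5.184e-09 = 6.1026048e-06
Denominator = 18 * mu = 18 * 0.001 = 0.018
v_s = 6.1026048e-06 / 0.018 = 3.39034e-04 m/s
Check: Re = rho_f * v_s * d / mu = 1000 * 3.39034e-04 * 7.2e-05 / 0.001 = 0.0244 < 1, so Stokes' law applies.

3.39034e-04 m/s


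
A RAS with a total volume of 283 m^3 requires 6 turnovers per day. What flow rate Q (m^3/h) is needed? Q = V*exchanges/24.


Daily recirculation volume = 283 m^3 * 6 = 1698 m^3/day
Flow rate Q = daily volume / 24 h = 1698 / 24 = 70.75 m^3/h

70.75 m^3/h


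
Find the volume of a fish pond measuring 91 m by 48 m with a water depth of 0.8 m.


Base area = L * W = 91 * 48 = 4368 m^2
Volume = area * depth = 4368 * 0.8 = 3494.4 m^3

3494.4 m^3


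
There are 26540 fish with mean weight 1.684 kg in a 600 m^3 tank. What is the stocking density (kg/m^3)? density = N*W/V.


Total biomass = 26540 fish * 1.684 kg = 44693.36 kg
Density = total biomass / volume = 44693.36 / 600 = 74.4889 kg/m^3

74.4889 kg/m^3


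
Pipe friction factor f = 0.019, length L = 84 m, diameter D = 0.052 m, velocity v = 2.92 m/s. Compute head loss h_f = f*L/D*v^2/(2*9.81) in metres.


v^2 = 2.92^2 = 8.5264 m^2/s^2
L/D = 84/0.052 = 1615.3846
h_f = f*(L/D)*v^2/(2g) = 0.019 * 1615.3846 * 8.5264 / 19.62 = 13.3382 m

13.3382 m


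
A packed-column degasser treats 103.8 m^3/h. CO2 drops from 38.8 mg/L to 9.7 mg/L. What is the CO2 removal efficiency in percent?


CO2_out / CO2_in = 9.7 / 38.8 = 0.25
Fraction remaining = 0.25
efficiency = (1 - 0.25) * 100 = 75 %

75 %


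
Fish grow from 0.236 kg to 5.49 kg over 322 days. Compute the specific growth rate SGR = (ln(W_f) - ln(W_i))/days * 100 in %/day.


ln(W_f) = ln(5.49) = 1.7029283
ln(W_i) = ln(0.236) = -1.4439235
ln(W_f) - ln(W_i) = 1.7029283 - -1.4439235 = 3.1468518
SGR = 3.1468518 / 322 * 100 = 0.977283 %/day

0.977283 %/day


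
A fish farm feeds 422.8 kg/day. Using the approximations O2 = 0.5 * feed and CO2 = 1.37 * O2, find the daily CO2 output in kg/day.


O2 = 422.8 * 0.5 = 211.4
CO2 = 211.4 * 1.37 = 289.618

289.618 kg/day


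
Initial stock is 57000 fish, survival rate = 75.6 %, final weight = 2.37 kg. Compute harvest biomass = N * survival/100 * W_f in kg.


Survivors = 57000 * 75.6/100 = 43092 fish
Harvest biomass = survivors * W_f = 43092 * 2.37 = 102128.04 kg

102128.04 kg


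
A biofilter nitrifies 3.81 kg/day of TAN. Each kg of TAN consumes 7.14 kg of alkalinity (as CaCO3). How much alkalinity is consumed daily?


Alkalinity factor: 7.14 kg CaCO3 consumed per kg TAN nitrified
alk = 3.81 kg TAN * 7.14 = 27.2034 kg CaCO3/day

27.2034 kg CaCO3/day


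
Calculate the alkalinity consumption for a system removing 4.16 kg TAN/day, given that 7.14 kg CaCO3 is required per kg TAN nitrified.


Alkalinity factor: 7.14 kg CaCO3 consumed per kg TAN nitrified
alk = 4.16 kg TAN * 7.14 = 29.7024 kg CaCO3/day

29.7024 kg CaCO3/day


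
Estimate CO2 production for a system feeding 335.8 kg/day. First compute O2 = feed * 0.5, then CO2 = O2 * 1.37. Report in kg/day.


O2 = 335.8 * 0.5 = 167.9
CO2 = 167.9 * 1.37 = 230.023

230.023 kg/day


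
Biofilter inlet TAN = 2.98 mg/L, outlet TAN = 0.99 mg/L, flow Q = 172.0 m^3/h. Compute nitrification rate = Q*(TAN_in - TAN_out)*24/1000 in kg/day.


Concentration drop: TAN_in - TAN_out = 2.98 - 0.99 = 1.99 mg/L
Hourly TAN removed = Q * dTAN = 172.0 m^3/h * 1.99 mg/L = 342.28 g/h  (m^3/h * mg/L = g/h)
Daily TAN removed = 342.28 * 24 = 8214.72 g/day
Convert to kg/day: 8214.72 / 1000 = 8.21472 kg/day

8.21472 kg/day


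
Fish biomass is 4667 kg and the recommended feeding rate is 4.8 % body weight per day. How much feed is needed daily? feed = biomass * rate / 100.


Feeding rate fraction = 4.8% / 100 = 0.048
Daily feed = 4667 kg * 0.048 = 224.016 kg/day

224.016 kg/day


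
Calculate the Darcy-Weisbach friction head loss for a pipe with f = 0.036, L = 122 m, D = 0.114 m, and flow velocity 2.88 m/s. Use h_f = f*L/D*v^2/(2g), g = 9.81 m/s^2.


v^2 = 2.88^2 = 8.2944 m^2/s^2
L/D = 122/0.114 = 1070.1754
h_f = f*(L/D)*v^2/(2g) = 0.036 * 1070.1754 * 8.2944 / 19.62 = 16.2871 m

16.2871 m


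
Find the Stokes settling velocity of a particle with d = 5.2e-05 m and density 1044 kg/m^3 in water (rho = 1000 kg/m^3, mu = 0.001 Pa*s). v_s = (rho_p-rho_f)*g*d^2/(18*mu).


Density difference: rho_p - rho_f = 1044 - 1000 = 44 kg/m^3
d^2 = (5.2e-05)^2 = 2.704e-09 m^2
Numerator = (rho_p - rho_f) * g * d^2 = 44 * 9.81 * 2.704e-09 = 1.1671546e-06
Denominator = 18 * mu = 18 * 0.001 = 0.018
v_s = 1.1671546e-06 / 0.018 = 6.48419e-05 m/s
Check: Re = rho_f * v_s * d / mu = 1000 * 6.48419e-05 * 5.2e-05 / 0.001 = 0.00337 < 1, so Stokes' law applies.

6.48419e-05 m/s


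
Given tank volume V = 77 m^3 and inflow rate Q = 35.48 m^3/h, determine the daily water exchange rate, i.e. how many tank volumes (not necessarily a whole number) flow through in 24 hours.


Daily flow volume = 35.48 m^3/h * 24 h = 851.52 m^3/day
Exchanges = daily flow / tank volume = 851.52 / 77 = 11.0587 exchanges/day

11.0587 exchanges/day


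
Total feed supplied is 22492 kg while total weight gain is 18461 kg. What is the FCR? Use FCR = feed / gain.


FCR = feed consumed / weight gained
FCR = 22492 kg / 18461 kg = 1.21835

1.21835


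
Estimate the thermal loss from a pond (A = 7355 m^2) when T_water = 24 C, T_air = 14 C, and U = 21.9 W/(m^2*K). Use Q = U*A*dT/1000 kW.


Temperature difference dT = 24 - 14 = 10 K
Heat loss (W) = U * A * dT = 21.9 * 7355 * 10 = 1610745 W
Convert to kW: 1610745 / 1000 = 1610.745 kW

1610.745 kW


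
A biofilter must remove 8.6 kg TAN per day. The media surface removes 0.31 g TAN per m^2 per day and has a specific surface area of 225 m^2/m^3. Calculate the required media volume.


A = 8.6*1000 / 0.31 = 27741.935 m^2
V = 27741.935 / 225 = 123.297

123.297 m^3


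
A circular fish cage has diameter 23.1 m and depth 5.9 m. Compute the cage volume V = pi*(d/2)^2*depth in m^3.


r = d/2 = 23.1/2 = 11.55 m
Base area = pi*r^2 = pi*11.55^2 = 419.09631 m^2
Volume = 419.09631 * 5.9 = 2472.67 m^3

2472.67 m^3


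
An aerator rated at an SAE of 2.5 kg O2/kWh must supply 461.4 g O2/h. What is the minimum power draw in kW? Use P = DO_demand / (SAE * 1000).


SAE in g O2/kWh = 2.5 * 1000 = 2500 g/kWh
P = DO_demand / SAE_g = 461.4 / 2500 = 0.18456 kW

0.18456 kW


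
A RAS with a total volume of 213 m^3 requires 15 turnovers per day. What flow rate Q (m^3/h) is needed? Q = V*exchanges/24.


Daily recirculation volume = 213 m^3 * 15 = 3195 m^3/day
Flow rate Q = daily volume / 24 h = 3195 / 24 = 133.125 m^3/h

133.125 m^3/h


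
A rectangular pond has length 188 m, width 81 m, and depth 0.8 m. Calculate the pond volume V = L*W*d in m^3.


Base area = L * W = 188 * 81 = 15228 m^2
Volume = area * depth = 15228 * 0.8 = 12182.4 m^3

12182.4 m^3


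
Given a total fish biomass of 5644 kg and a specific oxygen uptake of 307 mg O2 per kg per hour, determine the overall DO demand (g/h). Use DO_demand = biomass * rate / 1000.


Total O2 consumption (mg/h) = 5644 kg * 307 mg/(kg*h) = 1732708 mg/h
Convert to g/h: 1732708 / 1000 = 1732.708 g/h

1732.708 g/h


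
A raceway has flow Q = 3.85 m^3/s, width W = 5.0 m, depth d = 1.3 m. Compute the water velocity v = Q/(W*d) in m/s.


Cross-sectional area = W * d = 5.0 * 1.3 = 6.5 m^2
Velocity = Q / A = 3.85 / 6.5 = 0.592308 m/s

0.592308 m/s


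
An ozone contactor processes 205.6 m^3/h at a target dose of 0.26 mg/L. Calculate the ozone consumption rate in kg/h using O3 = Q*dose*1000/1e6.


O3 demand (mg/h) = Q * dose * 1000 = 205.6 * 0.26 * 1000 = 53456 mg/h
Convert mg to kg: 53456 / 1e6 = 0.053456 kg/h

0.053456 kg/h


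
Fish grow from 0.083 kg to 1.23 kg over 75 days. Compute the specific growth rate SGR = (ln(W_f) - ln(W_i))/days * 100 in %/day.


ln(W_f) = ln(1.23) = 0.20701417
ln(W_i) = ln(0.083) = -2.4889147
ln(W_f) - ln(W_i) = 0.20701417 - -2.4889147 = 2.6959289
SGR = 2.6959289 / 75 * 100 = 3.59457 %/day

3.59457 %/day


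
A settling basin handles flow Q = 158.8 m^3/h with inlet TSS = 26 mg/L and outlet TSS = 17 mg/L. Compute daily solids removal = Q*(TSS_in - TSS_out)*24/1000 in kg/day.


Concentration drop: TSS_in - TSS_out = 26 - 17 = 9 mg/L
Hourly solids removed = Q * dTSS = 158.8 m^3/h * 9 mg/L = 1429.2 g/h  (m^3/h * mg/L = g/h)
Daily solids removed = 1429.2 * 24 = 34300.8 g/day
Convert g to kg: 34300.8 / 1000 = 34.3008 kg/day

34.3008 kg/day


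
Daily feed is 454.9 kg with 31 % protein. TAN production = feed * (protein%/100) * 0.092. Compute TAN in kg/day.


Protein in feed = 454.9 * 31/100 = 141.019 kg/day
TAN = protein * 0.092 = 141.019 * 0.092 = 12.973748 kg/day

12.973748 kg/day


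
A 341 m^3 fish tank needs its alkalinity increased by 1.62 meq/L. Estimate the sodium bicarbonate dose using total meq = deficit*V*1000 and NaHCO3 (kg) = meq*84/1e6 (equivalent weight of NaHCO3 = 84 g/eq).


Tank volume in L = 341 m^3 * 1000 = 341000 L
Total meq required = 1.62 meq/L * 341000 L = 552420 meq
NaHCO3 mass = 552420 meq * 84 mg/meq / 1e6 = 46.4033 kg

46.4033 kg


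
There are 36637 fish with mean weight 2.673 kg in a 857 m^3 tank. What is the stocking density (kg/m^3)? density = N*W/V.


Total biomass = 36637 fish * 2.673 kg = 97930.701 kg
Density = total biomass / volume = 97930.701 / 857 = 114.272 kg/m^3

114.272 kg/m^3


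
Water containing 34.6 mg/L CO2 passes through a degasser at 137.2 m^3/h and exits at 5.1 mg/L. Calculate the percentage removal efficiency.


CO2_out / CO2_in = 5.1 / 34.6 = 0.14739884
Fraction remaining = 0.14739884
efficiency = (1 - 0.14739884) * 100 = 85.2601 %

85.2601 %


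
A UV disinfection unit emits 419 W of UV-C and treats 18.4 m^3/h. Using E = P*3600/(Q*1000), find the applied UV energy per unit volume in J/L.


Energy delivered per hour = 419 W * 3600 s = 1508400 J/h
Volume treated per hour = 18.4 m^3/h * 1000 = 18400 L/h
dose = 1508400 / 18400 = 81.9783 J/L

81.9783 J/L


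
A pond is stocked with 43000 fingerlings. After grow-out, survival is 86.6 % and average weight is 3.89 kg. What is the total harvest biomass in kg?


Survivors = 43000 * 86.6/100 = 37238 fish
Harvest biomass = survivors * W_f = 37238 * 3.89 = 144855.82 kg

144855.82 kg


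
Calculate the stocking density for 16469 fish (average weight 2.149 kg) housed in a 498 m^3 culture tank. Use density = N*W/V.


Total biomass = 16469 fish * 2.149 kg = 35391.881 kg
Density = total biomass / volume = 35391.881 / 498 = 71.068 kg/m^3

71.068 kg/m^3


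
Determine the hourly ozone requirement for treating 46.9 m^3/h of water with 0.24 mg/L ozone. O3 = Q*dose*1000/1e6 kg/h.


O3 demand (mg/h) = Q * dose * 1000 = 46.9 * 0.24 * 1000 = 11256 mg/h
Convert mg to kg: 11256 / 1e6 = 0.011256 kg/h

0.011256 kg/h


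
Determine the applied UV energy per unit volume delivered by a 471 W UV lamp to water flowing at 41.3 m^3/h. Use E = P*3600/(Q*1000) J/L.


Energy delivered per hour = 471 W * 3600 s = 1695600 J/h
Volume treated per hour = 41.3 m^3/h * 1000 = 41300 L/h
dose = 1695600 / 41300 = 41.0557 J/L

41.0557 J/L


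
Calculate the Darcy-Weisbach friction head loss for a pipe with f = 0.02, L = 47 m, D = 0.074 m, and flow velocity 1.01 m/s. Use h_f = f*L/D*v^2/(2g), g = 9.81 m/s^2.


v^2 = 1.01^2 = 1.0201 m^2/s^2
L/D = 47/0.074 = 635.13514
h_f = f*(L/D)*v^2/(2g) = 0.02 * 635.13514 * 1.0201 / 19.62 = 0.66045 m

0.66045 m


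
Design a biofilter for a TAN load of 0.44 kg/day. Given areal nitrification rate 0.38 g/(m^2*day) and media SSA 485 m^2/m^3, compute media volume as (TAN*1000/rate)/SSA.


A = 0.44*1000 / 0.38 = 1157.8947 m^2
V = 1157.8947 / 485 = 2.38741

2.38741 m^3


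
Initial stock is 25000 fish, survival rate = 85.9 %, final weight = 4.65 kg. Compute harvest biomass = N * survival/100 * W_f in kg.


Survivors = 25000 * 85.9/100 = 21475 fish
Harvest biomass = survivors * W_f = 21475 * 4.65 = 99858.75 kg

99858.75 kg


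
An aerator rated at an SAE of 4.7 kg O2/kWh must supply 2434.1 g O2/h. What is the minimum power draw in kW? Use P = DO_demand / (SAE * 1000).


SAE in g O2/kWh = 4.7 * 1000 = 4700 g/kWh
P = DO_demand / SAE_g = 2434.1 / 4700 = 0.517894 kW

0.517894 kW


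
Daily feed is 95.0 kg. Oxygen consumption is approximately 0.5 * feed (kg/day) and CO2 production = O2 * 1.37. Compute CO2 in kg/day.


O2 = 95.0 * 0.5 = 47.5
CO2 = 47.5 * 1.37 = 65.075

65.075 kg/day


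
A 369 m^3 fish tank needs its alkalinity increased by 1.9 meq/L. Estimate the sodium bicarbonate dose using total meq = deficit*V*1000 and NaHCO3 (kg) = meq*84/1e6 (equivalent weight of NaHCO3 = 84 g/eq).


Tank volume in L = 369 m^3 * 1000 = 369000 L
Total meq required = 1.9 meq/L * 369000 L = 701100 meq
NaHCO3 mass = 701100 meq * 84 mg/meq / 1e6 = 58.8924 kg

58.8924 kg


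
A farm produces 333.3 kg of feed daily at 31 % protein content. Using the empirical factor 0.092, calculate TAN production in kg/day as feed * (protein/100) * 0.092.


Protein in feed = 333.3 * 31/100 = 103.323 kg/day
TAN = protein * 0.092 = 103.323 * 0.092 = 9.505716 kg/day

9.505716 kg/day


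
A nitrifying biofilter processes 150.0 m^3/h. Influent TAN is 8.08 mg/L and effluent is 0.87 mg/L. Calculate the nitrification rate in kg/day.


Concentration drop: TAN_in - TAN_out = 8.08 - 0.87 = 7.21 mg/L
Hourly TAN removed = Q * dTAN = 150.0 m^3/h * 7.21 mg/L = 1081.5 g/h  (m^3/h * mg/L = g/h)
Daily TAN removed = 1081.5 * 24 = 25956 g/day
Convert to kg/day: 25956 / 1000 = 25.956 kg/day

25.956 kg/day


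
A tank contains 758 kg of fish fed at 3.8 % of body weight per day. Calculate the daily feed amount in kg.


Feeding rate fraction = 3.8% / 100 = 0.038
Daily feed = 758 kg * 0.038 = 28.804 kg/day

28.804 kg/day


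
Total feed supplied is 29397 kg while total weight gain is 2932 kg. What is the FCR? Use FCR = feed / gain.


FCR = feed consumed / weight gained
FCR = 29397 kg / 2932 kg = 10.0263

10.0263


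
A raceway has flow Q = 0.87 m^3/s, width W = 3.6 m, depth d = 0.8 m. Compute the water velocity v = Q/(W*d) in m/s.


Cross-sectional area = W * d = 3.6 * 0.8 = 2.88 m^2
Velocity = Q / A = 0.87 / 2.88 = 0.302083 m/s

0.302083 m/s


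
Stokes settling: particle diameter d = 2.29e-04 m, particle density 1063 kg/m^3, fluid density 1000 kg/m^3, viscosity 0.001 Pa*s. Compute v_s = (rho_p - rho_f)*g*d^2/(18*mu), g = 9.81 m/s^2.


Density difference: rho_p - rho_f = 1063 - 1000 = 63 kg/m^3
d^2 = (2.29e-04)^2 = 5.2441e-08 m^2
Numerator = (rho_p - rho_f) * g * d^2 = 63 * 9.81 * 5.2441e-08 = 3.2410111e-05
Denominator = 18 * mu = 18 * 0.001 = 0.018
v_s = 3.2410111e-05 / 0.018 = 0.00180056 m/s
Check: Re = rho_f * v_s * d / mu = 1000 * 0.00180056 * 2.29e-04 / 0.001 = 0.412 < 1, so Stokes' law applies.

0.00180056 m/s


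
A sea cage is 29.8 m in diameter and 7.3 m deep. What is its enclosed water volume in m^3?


r = d/2 = 29.8/2 = 14.9 m
Base area = pi*r^2 = pi*14.9^2 = 697.46499 m^2
Volume = 697.46499 * 7.3 = 5091.49 m^3

5091.49 m^3


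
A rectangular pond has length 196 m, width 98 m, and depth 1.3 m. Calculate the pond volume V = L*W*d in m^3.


Base area = L * W = 196 * 98 = 19208 m^2
Volume = area * depth = 19208 * 1.3 = 24970.4 m^3

24970.4 m^3


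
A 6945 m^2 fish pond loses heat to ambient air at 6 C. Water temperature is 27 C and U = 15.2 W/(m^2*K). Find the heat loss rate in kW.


Temperature difference dT = 27 - 6 = 21 K
Heat loss (W) = U * A * dT = 15.2 * 6945 * 21 = 2216844 W
Convert to kW: 2216844 / 1000 = 2216.844 kW

2216.844 kW
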